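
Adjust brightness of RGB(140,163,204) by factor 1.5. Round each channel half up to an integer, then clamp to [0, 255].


Multiply each channel by 1.5, round half up, clamp to [0, 255]
R: 140×1.5 = 210
G: 163×1.5 = 244.5 → round → 245
B: 204×1.5 = 306 → clamp → 255
= RGB(210, 245, 255)


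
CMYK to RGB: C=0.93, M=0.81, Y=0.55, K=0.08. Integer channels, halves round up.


R = 255 × (1-C) × (1-K) = 255 × 0.07 × 0.92 = 16.422 → 16
G = 255 × (1-M) × (1-K) = 255 × 0.19 × 0.92 = 44.574 → 45
B = 255 × (1-Y) × (1-K) = 255 × 0.45 × 0.92 = 105.57 → 106
= RGB(16, 45, 106)


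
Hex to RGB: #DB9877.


DB → 219 (R)
98 → 152 (G)
77 → 119 (B)
= RGB(219, 152, 119)


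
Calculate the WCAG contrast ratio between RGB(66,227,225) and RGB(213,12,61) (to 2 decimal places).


Linearize each sRGB channel c=v/255: c/12.92 if c ≤ 0.04045 else ((c+0.055)/1.055)^2.4
L = 0.2126×R_lin + 0.7152×G_lin + 0.0722×B_lin
Color 1 (66,227,225):
  R=66: 66/255≈0.2588 > 0.04045 → ((0.2588+0.055)/1.055)^2.4 ≈ 0.05448
  G=227: 227/255≈0.8902 > 0.04045 → ((0.8902+0.055)/1.055)^2.4 ≈ 0.76815
  B=225: 225/255≈0.8824 > 0.04045 → ((0.8824+0.055)/1.055)^2.4 ≈ 0.75294
  L1 = 0.2126×0.05448 + 0.7152×0.76815 + 0.0722×0.75294 ≈ 0.61533
Color 2 (213,12,61):
  R=213: 213/255≈0.8353 > 0.04045 → ((0.8353+0.055)/1.055)^2.4 ≈ 0.66539
  G=12: 12/255≈0.0471 > 0.04045 → ((0.0471+0.055)/1.055)^2.4 ≈ 0.00368
  B=61: 61/255≈0.2392 > 0.04045 → ((0.2392+0.055)/1.055)^2.4 ≈ 0.04667
  L2 = 0.2126×0.66539 + 0.7152×0.00368 + 0.0722×0.04667 ≈ 0.14746
Lighter = 0.61533, Darker = 0.14746
Ratio = (L_lighter + 0.05) / (L_darker + 0.05)
Ratio = (0.61533 + 0.05) / (0.14746 + 0.05) = 0.66533 / 0.19746 ≈ 3.3694
Ratio ≈ 3.37:1


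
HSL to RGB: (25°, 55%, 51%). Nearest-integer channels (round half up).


H=25°, S=0.55, L=0.51
C = (1-|2L-1|)×S = (1-|0.02|)×0.55 = 0.539
H' = H/60 = 25/60 ≈ 0.4167; X = C×(1-|H' mod 2 - 1|) ≈ 0.2246
m = L - C/2 = 0.51 - 0.2695 = 0.2405
Sector ⌊H'⌋ = 0 → (R',G',B') = (0.539, ≈0.2246, 0.0)
RGB = ((R'+m)×255, (G'+m)×255, (B'+m)×255) = (198.7725, 118.59625, 61.3275)
Round half up → RGB(199, 119, 61)


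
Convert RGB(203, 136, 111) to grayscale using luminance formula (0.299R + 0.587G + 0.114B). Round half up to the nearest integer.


Gray = 0.299×R + 0.587×G + 0.114×B
Gray = 0.299×203 + 0.587×136 + 0.114×111
Gray = 60.697 + 79.832 + 12.654
Gray = 153.183 → round half up → 153
Gray = 153


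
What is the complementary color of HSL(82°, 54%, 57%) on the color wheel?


Complement = opposite side of color wheel = hue + 180°
H' = (82 + 180) mod 360 = 262°
S and L unchanged.
= HSL(262°, 54%, 57%)


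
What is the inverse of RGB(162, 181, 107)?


Invert: (255-R, 255-G, 255-B)
R: 255-162 = 93
G: 255-181 = 74
B: 255-107 = 148
= RGB(93, 74, 148)


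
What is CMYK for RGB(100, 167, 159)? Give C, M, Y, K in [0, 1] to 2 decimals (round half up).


R'=100/255≈0.3922, G'=167/255≈0.6549, B'=159/255≈0.6235
K = 1 - max(R',G',B') = 1 - 167/255 = 88/255 = 0.34509… → 0.35
(1-R'-K)/(1-K) simplifies to (max-R)/max with max = 167:
C = (167-100)/167 = 67/167 = 0.40119… → 0.40
M = (167-167)/167 = 0/167 = 0 → 0.00
Y = (167-159)/167 = 8/167 = 0.04790… → 0.05
= CMYK(0.40, 0.00, 0.05, 0.35)


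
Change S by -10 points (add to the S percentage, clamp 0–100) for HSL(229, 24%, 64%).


Original S = 24%
Adjustment = -10 percentage points
New S = 24 + (-10) = 14
Clamp to [0, 100] → 14
= HSL(229°, 14%, 64%)


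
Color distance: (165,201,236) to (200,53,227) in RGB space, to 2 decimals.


d = √[(R₁-R₂)² + (G₁-G₂)² + (B₁-B₂)²]
d = √[(165-200)² + (201-53)² + (236-227)²]
d = √[1225 + 21904 + 81]
d = √23210
d ≈ 152.35


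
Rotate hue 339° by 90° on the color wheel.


New hue = (H + rotation) mod 360
New hue = (339 + 90) mod 360
= 429 mod 360
= 69°


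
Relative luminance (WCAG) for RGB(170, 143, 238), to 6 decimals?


Linearize each channel (sRGB transfer function): c = v/255; c_lin = c/12.92 if c ≤ 0.04045, else ((c+0.055)/1.055)^2.4
  R: 170/255 ≈ 0.666667 > 0.04045 → ((0.666667+0.055)/1.055)^2.4 ≈ 0.401978
  G: 143/255 ≈ 0.560784 > 0.04045 → ((0.560784+0.055)/1.055)^2.4 ≈ 0.274677
  B: 238/255 ≈ 0.933333 > 0.04045 → ((0.933333+0.055)/1.055)^2.4 ≈ 0.854993
R_lin = 0.401978, G_lin = 0.274677, B_lin = 0.854993
L = 0.2126×R + 0.7152×G + 0.0722×B
L = 0.2126×0.401978 + 0.7152×0.274677 + 0.0722×0.854993
L ≈ 0.343640


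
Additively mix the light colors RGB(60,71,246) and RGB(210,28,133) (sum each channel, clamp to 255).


Additive: each channel = min(255, C₁+C₂)
R: 60+210 = 270 → 255
G: 71+28 = 99 → 99
B: 246+133 = 379 → 255
= RGB(255, 99, 255)


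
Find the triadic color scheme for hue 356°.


Triadic: equally spaced at 120° intervals
H1 = 356°
H2 = (356 + 120) mod 360 = 116°
H3 = (356 + 240) mod 360 = 236°
Triadic = 356°, 116°, 236°


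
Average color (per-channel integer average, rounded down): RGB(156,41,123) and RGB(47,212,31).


Midpoint: each channel = ⌊(C₁+C₂)/2⌋
R: ⌊(156+47)/2⌋ = 101
G: ⌊(41+212)/2⌋ = 126
B: ⌊(123+31)/2⌋ = 77
= RGB(101, 126, 77)


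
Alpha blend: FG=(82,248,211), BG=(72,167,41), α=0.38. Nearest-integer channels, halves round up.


C = α×F + (1-α)×B, with 1-α = 0.62
R: 0.38×82 + 0.62×72 = 31.16 + 44.64 = 75.80 → 76
G: 0.38×248 + 0.62×167 = 94.24 + 103.54 = 197.78 → 198
B: 0.38×211 + 0.62×41 = 80.18 + 25.42 = 105.60 → 106
= RGB(76, 198, 106)


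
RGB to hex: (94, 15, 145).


R = 94 → 5E (hex)
G = 15 → 0F (hex)
B = 145 → 91 (hex)
Hex = #5E0F91


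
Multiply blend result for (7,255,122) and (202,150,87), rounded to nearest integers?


Multiply: C = A×B/255, rounded to nearest integer
R: 7×202/255 = 1414/255 ≈ 5.545 → 6
G: 255×150/255 = 38250/255 ≈ 150.000 → 150
B: 122×87/255 = 10614/255 ≈ 41.624 → 42
= RGB(6, 150, 42)


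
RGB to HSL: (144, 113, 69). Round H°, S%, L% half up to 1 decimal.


Normalize: R'=144/255≈0.5647, G'=113/255≈0.4431, B'=69/255≈0.2706
Max=144/255, Min=69/255, Δ=Max-Min=75/255
L = (Max+Min)/2 = (144+69)/510 = 213/510 = 0.41764… → L = 41.8%
L ≤ 0.5 → S = Δ/(Max+Min) = 75/(144+69) = 75/213 = 0.35211… → S = 35.2%
(the 1/255 factors cancel in S and H, so raw channel differences can be used)
Max is R' → H = 60 × (((G-B)/Δ) mod 6) = 60 × (((113-69)/75) mod 6)
  44/75 = 0.5866…
  H = 60 × 0.5866… = 35.2° → H = 35.2°
= HSL(35.2°, 35.2%, 41.8%)


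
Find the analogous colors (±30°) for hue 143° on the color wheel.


Base hue: 143°
Left analog: (143 - 30) mod 360 = 113°
Right analog: (143 + 30) mod 360 = 173°
Analogous hues = 113° and 173°


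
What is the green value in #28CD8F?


Color: #28CD8F
R = 28 = 40
G = CD = 205
B = 8F = 143
Green = 205


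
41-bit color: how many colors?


Colors = 2^bits = 2^41
= 2,199,023,255,552 colors


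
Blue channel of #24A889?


Color: #24A889
R = 24 = 36
G = A8 = 168
B = 89 = 137
Blue = 137


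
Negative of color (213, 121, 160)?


Invert: (255-R, 255-G, 255-B)
R: 255-213 = 42
G: 255-121 = 134
B: 255-160 = 95
= RGB(42, 134, 95)


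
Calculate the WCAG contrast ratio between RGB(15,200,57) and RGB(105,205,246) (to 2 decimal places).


Linearize each sRGB channel c=v/255: c/12.92 if c ≤ 0.04045 else ((c+0.055)/1.055)^2.4
L = 0.2126×R_lin + 0.7152×G_lin + 0.0722×B_lin
Color 1 (15,200,57):
  R=15: 15/255≈0.0588 > 0.04045 → ((0.0588+0.055)/1.055)^2.4 ≈ 0.00478
  G=200: 200/255≈0.7843 > 0.04045 → ((0.7843+0.055)/1.055)^2.4 ≈ 0.57758
  B=57: 57/255≈0.2235 > 0.04045 → ((0.2235+0.055)/1.055)^2.4 ≈ 0.04092
  L1 = 0.2126×0.00478 + 0.7152×0.57758 + 0.0722×0.04092 ≈ 0.41706
Color 2 (105,205,246):
  R=105: 105/255≈0.4118 > 0.04045 → ((0.4118+0.055)/1.055)^2.4 ≈ 0.14126
  G=205: 205/255≈0.8039 > 0.04045 → ((0.8039+0.055)/1.055)^2.4 ≈ 0.61050
  B=246: 246/255≈0.9647 > 0.04045 → ((0.9647+0.055)/1.055)^2.4 ≈ 0.92158
  L2 = 0.2126×0.14126 + 0.7152×0.61050 + 0.0722×0.92158 ≈ 0.53320
Lighter = 0.53320, Darker = 0.41706
Ratio = (L_lighter + 0.05) / (L_darker + 0.05)
Ratio = (0.53320 + 0.05) / (0.41706 + 0.05) = 0.58320 / 0.46706 ≈ 1.2487
Ratio ≈ 1.25:1


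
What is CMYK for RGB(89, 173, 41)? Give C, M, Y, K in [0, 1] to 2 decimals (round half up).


R'=89/255≈0.3490, G'=173/255≈0.6784, B'=41/255≈0.1608
K = 1 - max(R',G',B') = 1 - 173/255 = 82/255 = 0.32156… → 0.32
(1-R'-K)/(1-K) simplifies to (max-R)/max with max = 173:
C = (173-89)/173 = 84/173 = 0.48554… → 0.49
M = (173-173)/173 = 0/173 = 0 → 0.00
Y = (173-41)/173 = 132/173 = 0.76300… → 0.76
= CMYK(0.49, 0.00, 0.76, 0.32)


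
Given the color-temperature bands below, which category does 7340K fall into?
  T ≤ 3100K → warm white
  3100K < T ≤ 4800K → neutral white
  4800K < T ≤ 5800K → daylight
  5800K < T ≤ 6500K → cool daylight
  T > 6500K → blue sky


Temperature: 7340K
7340K > 6500K → blue sky
Classification: blue sky


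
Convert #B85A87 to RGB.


B8 → 184 (R)
5A → 90 (G)
87 → 135 (B)
= RGB(184, 90, 135)


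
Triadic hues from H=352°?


Triadic: equally spaced at 120° intervals
H1 = 352°
H2 = (352 + 120) mod 360 = 112°
H3 = (352 + 240) mod 360 = 232°
Triadic = 352°, 112°, 232°


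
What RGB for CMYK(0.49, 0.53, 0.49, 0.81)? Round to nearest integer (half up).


R = 255 × (1-C) × (1-K) = 255 × 0.51 × 0.19 = 24.7095 → 25
G = 255 × (1-M) × (1-K) = 255 × 0.47 × 0.19 = 22.7715 → 23
B = 255 × (1-Y) × (1-K) = 255 × 0.51 × 0.19 = 24.7095 → 25
= RGB(25, 23, 25)


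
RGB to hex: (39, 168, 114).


R = 39 → 27 (hex)
G = 168 → A8 (hex)
B = 114 → 72 (hex)
Hex = #27A872


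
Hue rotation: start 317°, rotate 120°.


New hue = (H + rotation) mod 360
New hue = (317 + 120) mod 360
= 437 mod 360
= 77°


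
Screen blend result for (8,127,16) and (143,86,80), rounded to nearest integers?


Screen: C = 255 - (255-A)×(255-B)/255, rounded to nearest integer
R: 255 - (255-8)×(255-143)/255 = 255 - 27664/255 ≈ 255 - 108.486 = 146.514 → 147
G: 255 - (255-127)×(255-86)/255 = 255 - 21632/255 ≈ 255 - 84.831 = 170.169 → 170
B: 255 - (255-16)×(255-80)/255 = 255 - 41825/255 ≈ 255 - 164.020 = 90.980 → 91
= RGB(147, 170, 91)


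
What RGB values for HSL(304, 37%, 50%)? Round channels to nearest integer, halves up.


H=304°, S=0.37, L=0.50
C = (1-|2L-1|)×S = (1-|0.00|)×0.37 = 0.37
H' = H/60 = 304/60 ≈ 5.0667; X = C×(1-|H' mod 2 - 1|) ≈ 0.3453
m = L - C/2 = 0.50 - 0.185 = 0.315
Sector ⌊H'⌋ = 5 → (R',G',B') = (0.37, 0.0, ≈0.3453)
RGB = ((R'+m)×255, (G'+m)×255, (B'+m)×255) = (174.675, 80.325, 168.385)
Round half up → RGB(175, 80, 168)


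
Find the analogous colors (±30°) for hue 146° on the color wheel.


Base hue: 146°
Left analog: (146 - 30) mod 360 = 116°
Right analog: (146 + 30) mod 360 = 176°
Analogous hues = 116° and 176°


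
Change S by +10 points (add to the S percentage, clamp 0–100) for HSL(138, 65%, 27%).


Original S = 65%
Adjustment = +10 percentage points
New S = 65 + (10) = 75
Clamp to [0, 100] → 75
= HSL(138°, 75%, 27%)


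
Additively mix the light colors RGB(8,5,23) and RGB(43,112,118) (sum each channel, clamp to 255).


Additive: each channel = min(255, C₁+C₂)
R: 8+43 = 51 → 51
G: 5+112 = 117 → 117
B: 23+118 = 141 → 141
= RGB(51, 117, 141)


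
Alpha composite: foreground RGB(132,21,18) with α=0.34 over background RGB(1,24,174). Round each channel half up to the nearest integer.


C = α×F + (1-α)×B, with 1-α = 0.66
R: 0.34×132 + 0.66×1 = 44.88 + 0.66 = 45.54 → 46
G: 0.34×21 + 0.66×24 = 7.14 + 15.84 = 22.98 → 23
B: 0.34×18 + 0.66×174 = 6.12 + 114.84 = 120.96 → 121
= RGB(46, 23, 121)


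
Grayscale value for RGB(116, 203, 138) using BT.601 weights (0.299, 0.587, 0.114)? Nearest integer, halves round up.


Gray = 0.299×R + 0.587×G + 0.114×B
Gray = 0.299×116 + 0.587×203 + 0.114×138
Gray = 34.684 + 119.161 + 15.732
Gray = 169.577 → round half up → 170
Gray = 170


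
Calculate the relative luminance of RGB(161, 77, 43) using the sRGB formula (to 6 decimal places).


Linearize each channel (sRGB transfer function): c = v/255; c_lin = c/12.92 if c ≤ 0.04045, else ((c+0.055)/1.055)^2.4
  R: 161/255 ≈ 0.631373 > 0.04045 → ((0.631373+0.055)/1.055)^2.4 ≈ 0.356400
  G: 77/255 ≈ 0.301961 > 0.04045 → ((0.301961+0.055)/1.055)^2.4 ≈ 0.074214
  B: 43/255 ≈ 0.168627 > 0.04045 → ((0.168627+0.055)/1.055)^2.4 ≈ 0.024158
R_lin = 0.356400, G_lin = 0.074214, B_lin = 0.024158
L = 0.2126×R + 0.7152×G + 0.0722×B
L = 0.2126×0.356400 + 0.7152×0.074214 + 0.0722×0.024158
L ≈ 0.130592


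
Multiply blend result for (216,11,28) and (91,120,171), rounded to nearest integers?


Multiply: C = A×B/255, rounded to nearest integer
R: 216×91/255 = 19656/255 ≈ 77.082 → 77
G: 11×120/255 = 1320/255 ≈ 5.176 → 5
B: 28×171/255 = 4788/255 ≈ 18.776 → 19
= RGB(77, 5, 19)


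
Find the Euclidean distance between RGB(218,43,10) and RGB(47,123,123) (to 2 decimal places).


d = √[(R₁-R₂)² + (G₁-G₂)² + (B₁-B₂)²]
d = √[(218-47)² + (43-123)² + (10-123)²]
d = √[29241 + 6400 + 12769]
d = √48410
d ≈ 220.02


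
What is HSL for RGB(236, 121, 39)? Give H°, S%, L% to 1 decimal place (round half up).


Normalize: R'=236/255≈0.9255, G'=121/255≈0.4745, B'=39/255≈0.1529
Max=236/255, Min=39/255, Δ=Max-Min=197/255
L = (Max+Min)/2 = (236+39)/510 = 275/510 = 0.53921… → L = 53.9%
L > 0.5 → S = Δ/(2-Max-Min) = 197/(510-236-39) = 197/235 = 0.83829… → S = 83.8%
(the 1/255 factors cancel in S and H, so raw channel differences can be used)
Max is R' → H = 60 × (((G-B)/Δ) mod 6) = 60 × (((121-39)/197) mod 6)
  82/197 = 0.4162…
  H = 60 × 0.4162… = 24.974…° → H = 25.0°
= HSL(25.0°, 83.8%, 53.9%)


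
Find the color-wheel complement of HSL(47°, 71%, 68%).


Complement = opposite side of color wheel = hue + 180°
H' = (47 + 180) mod 360 = 227°
S and L unchanged.
= HSL(227°, 71%, 68%)


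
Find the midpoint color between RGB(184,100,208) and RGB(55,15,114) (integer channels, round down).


Midpoint: each channel = ⌊(C₁+C₂)/2⌋
R: ⌊(184+55)/2⌋ = 119
G: ⌊(100+15)/2⌋ = 57
B: ⌊(208+114)/2⌋ = 161
= RGB(119, 57, 161)


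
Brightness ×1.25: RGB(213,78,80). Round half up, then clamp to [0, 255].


Multiply each channel by 1.25, round half up, clamp to [0, 255]
R: 213×1.25 = 266.25 → round → 266 → clamp → 255
G: 78×1.25 = 97.5 → round → 98
B: 80×1.25 = 100
= RGB(255, 98, 100)


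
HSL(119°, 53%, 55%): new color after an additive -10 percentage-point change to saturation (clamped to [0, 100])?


Original S = 53%
Adjustment = -10 percentage points
New S = 53 + (-10) = 43
Clamp to [0, 100] → 43
= HSL(119°, 43%, 55%)


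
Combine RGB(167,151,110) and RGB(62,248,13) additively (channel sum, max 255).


Additive: each channel = min(255, C₁+C₂)
R: 167+62 = 229 → 229
G: 151+248 = 399 → 255
B: 110+13 = 123 → 123
= RGB(229, 255, 123)


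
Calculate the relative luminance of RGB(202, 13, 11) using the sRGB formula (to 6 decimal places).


Linearize each channel (sRGB transfer function): c = v/255; c_lin = c/12.92 if c ≤ 0.04045, else ((c+0.055)/1.055)^2.4
  R: 202/255 ≈ 0.792157 > 0.04045 → ((0.792157+0.055)/1.055)^2.4 ≈ 0.590619
  G: 13/255 ≈ 0.050980 > 0.04045 → ((0.050980+0.055)/1.055)^2.4 ≈ 0.004025
  B: 11/255 ≈ 0.043137 > 0.04045 → ((0.043137+0.055)/1.055)^2.4 ≈ 0.003347
R_lin = 0.590619, G_lin = 0.004025, B_lin = 0.003347
L = 0.2126×R + 0.7152×G + 0.0722×B
L = 0.2126×0.590619 + 0.7152×0.004025 + 0.0722×0.003347
L ≈ 0.128686


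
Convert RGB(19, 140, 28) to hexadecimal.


R = 19 → 13 (hex)
G = 140 → 8C (hex)
B = 28 → 1C (hex)
Hex = #138C1C


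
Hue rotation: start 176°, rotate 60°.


New hue = (H + rotation) mod 360
New hue = (176 + 60) mod 360
= 236 mod 360
= 236°


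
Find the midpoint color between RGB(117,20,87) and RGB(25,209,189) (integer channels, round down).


Midpoint: each channel = ⌊(C₁+C₂)/2⌋
R: ⌊(117+25)/2⌋ = 71
G: ⌊(20+209)/2⌋ = 114
B: ⌊(87+189)/2⌋ = 138
= RGB(71, 114, 138)


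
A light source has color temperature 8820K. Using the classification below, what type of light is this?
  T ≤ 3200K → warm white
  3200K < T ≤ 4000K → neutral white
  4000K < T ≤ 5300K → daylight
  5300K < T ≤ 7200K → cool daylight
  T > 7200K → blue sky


Temperature: 8820K
8820K > 7200K → blue sky
Classification: blue sky


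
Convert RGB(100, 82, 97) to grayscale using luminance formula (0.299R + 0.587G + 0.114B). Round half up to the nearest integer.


Gray = 0.299×R + 0.587×G + 0.114×B
Gray = 0.299×100 + 0.587×82 + 0.114×97
Gray = 29.900 + 48.134 + 11.058
Gray = 89.092 → round half up → 89
Gray = 89


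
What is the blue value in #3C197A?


Color: #3C197A
R = 3C = 60
G = 19 = 25
B = 7A = 122
Blue = 122


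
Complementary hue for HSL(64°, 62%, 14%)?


Complement = opposite side of color wheel = hue + 180°
H' = (64 + 180) mod 360 = 244°
S and L unchanged.
= HSL(244°, 62%, 14%)


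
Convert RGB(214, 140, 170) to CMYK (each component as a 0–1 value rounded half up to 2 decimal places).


R'=214/255≈0.8392, G'=140/255≈0.5490, B'=170/255≈0.6667
K = 1 - max(R',G',B') = 1 - 214/255 = 41/255 = 0.16078… → 0.16
(1-R'-K)/(1-K) simplifies to (max-R)/max with max = 214:
C = (214-214)/214 = 0/214 = 0 → 0.00
M = (214-140)/214 = 74/214 = 0.34579… → 0.35
Y = (214-170)/214 = 44/214 = 0.20560… → 0.21
= CMYK(0.00, 0.35, 0.21, 0.16)


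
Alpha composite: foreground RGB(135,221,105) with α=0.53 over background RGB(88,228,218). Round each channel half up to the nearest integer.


C = α×F + (1-α)×B, with 1-α = 0.47
R: 0.53×135 + 0.47×88 = 71.55 + 41.36 = 112.91 → 113
G: 0.53×221 + 0.47×228 = 117.13 + 107.16 = 224.29 → 224
B: 0.53×105 + 0.47×218 = 55.65 + 102.46 = 158.11 → 158
= RGB(113, 224, 158)


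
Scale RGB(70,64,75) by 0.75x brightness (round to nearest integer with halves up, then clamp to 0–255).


Multiply each channel by 0.75, round half up, clamp to [0, 255]
R: 70×0.75 = 52.5 → round → 53
G: 64×0.75 = 48
B: 75×0.75 = 56.25 → round → 56
= RGB(53, 48, 56)


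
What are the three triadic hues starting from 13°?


Triadic: equally spaced at 120° intervals
H1 = 13°
H2 = (13 + 120) mod 360 = 133°
H3 = (13 + 240) mod 360 = 253°
Triadic = 13°, 133°, 253°


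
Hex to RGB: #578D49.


57 → 87 (R)
8D → 141 (G)
49 → 73 (B)
= RGB(87, 141, 73)


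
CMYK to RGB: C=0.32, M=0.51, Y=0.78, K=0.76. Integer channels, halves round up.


R = 255 × (1-C) × (1-K) = 255 × 0.68 × 0.24 = 41.616 → 42
G = 255 × (1-M) × (1-K) = 255 × 0.49 × 0.24 = 29.988 → 30
B = 255 × (1-Y) × (1-K) = 255 × 0.22 × 0.24 = 13.464 → 13
= RGB(42, 30, 13)


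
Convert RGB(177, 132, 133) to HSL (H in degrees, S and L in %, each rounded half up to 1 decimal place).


Normalize: R'=177/255≈0.6941, G'=132/255≈0.5176, B'=133/255≈0.5216
Max=177/255, Min=132/255, Δ=Max-Min=45/255
L = (Max+Min)/2 = (177+132)/510 = 309/510 = 0.60588… → L = 60.6%
L > 0.5 → S = Δ/(2-Max-Min) = 45/(510-177-132) = 45/201 = 0.22388… → S = 22.4%
(the 1/255 factors cancel in S and H, so raw channel differences can be used)
Max is R' → H = 60 × (((G-B)/Δ) mod 6) = 60 × (((132-133)/45) mod 6)
  (-1)/45 = -0.0222…; negative, so add 6 → 5.9777…
  H = 60 × 5.9777… = 358.666…° → H = 358.7°
= HSL(358.7°, 22.4%, 60.6%)


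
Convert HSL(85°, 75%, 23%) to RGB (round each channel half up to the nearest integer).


H=85°, S=0.75, L=0.23
C = (1-|2L-1|)×S = (1-|-0.54|)×0.75 = 0.345
H' = H/60 = 85/60 ≈ 1.4167; X = C×(1-|H' mod 2 - 1|) = 0.20125
m = L - C/2 = 0.23 - 0.1725 = 0.0575
Sector ⌊H'⌋ = 1 → (R',G',B') = (0.20125, 0.345, 0.0)
RGB = ((R'+m)×255, (G'+m)×255, (B'+m)×255) = (65.98125, 102.6375, 14.6625)
Round half up → RGB(66, 103, 15)


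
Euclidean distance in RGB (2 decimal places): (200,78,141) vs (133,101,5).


d = √[(R₁-R₂)² + (G₁-G₂)² + (B₁-B₂)²]
d = √[(200-133)² + (78-101)² + (141-5)²]
d = √[4489 + 529 + 18496]
d = √23514
d ≈ 153.34


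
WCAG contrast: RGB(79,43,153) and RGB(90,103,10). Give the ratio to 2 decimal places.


Linearize each sRGB channel c=v/255: c/12.92 if c ≤ 0.04045 else ((c+0.055)/1.055)^2.4
L = 0.2126×R_lin + 0.7152×G_lin + 0.0722×B_lin
Color 1 (79,43,153):
  R=79: 79/255≈0.3098 > 0.04045 → ((0.3098+0.055)/1.055)^2.4 ≈ 0.07819
  G=43: 43/255≈0.1686 > 0.04045 → ((0.1686+0.055)/1.055)^2.4 ≈ 0.02416
  B=153: 153/255≈0.6000 > 0.04045 → ((0.6000+0.055)/1.055)^2.4 ≈ 0.31855
  L1 = 0.2126×0.07819 + 0.7152×0.02416 + 0.0722×0.31855 ≈ 0.05690
Color 2 (90,103,10):
  R=90: 90/255≈0.3529 > 0.04045 → ((0.3529+0.055)/1.055)^2.4 ≈ 0.10224
  G=103: 103/255≈0.4039 > 0.04045 → ((0.4039+0.055)/1.055)^2.4 ≈ 0.13563
  B=10: 10/255≈0.0392 ≤ 0.04045 → 0.0392/12.92 ≈ 0.00304
  L2 = 0.2126×0.10224 + 0.7152×0.13563 + 0.0722×0.00304 ≈ 0.11896
Lighter = 0.11896, Darker = 0.05690
Ratio = (L_lighter + 0.05) / (L_darker + 0.05)
Ratio = (0.11896 + 0.05) / (0.05690 + 0.05) = 0.16896 / 0.10690 ≈ 1.5806
Ratio ≈ 1.58:1


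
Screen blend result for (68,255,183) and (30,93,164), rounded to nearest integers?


Screen: C = 255 - (255-A)×(255-B)/255, rounded to nearest integer
R: 255 - (255-68)×(255-30)/255 = 255 - 42075/255 ≈ 255 - 165.000 = 90.000 → 90
G: 255 - (255-255)×(255-93)/255 = 255 - 0/255 ≈ 255 - 0.000 = 255.000 → 255
B: 255 - (255-183)×(255-164)/255 = 255 - 6552/255 ≈ 255 - 25.694 = 229.306 → 229
= RGB(90, 255, 229)


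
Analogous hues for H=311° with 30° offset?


Base hue: 311°
Left analog: (311 - 30) mod 360 = 281°
Right analog: (311 + 30) mod 360 = 341°
Analogous hues = 281° and 341°


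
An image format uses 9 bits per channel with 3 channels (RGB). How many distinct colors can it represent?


Total bits = 9 bits/channel × 3 channels = 27 bits
Distinct colors = 2^27
= 134,217,728 colors


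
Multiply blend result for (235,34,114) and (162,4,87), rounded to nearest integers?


Multiply: C = A×B/255, rounded to nearest integer
R: 235×162/255 = 38070/255 ≈ 149.294 → 149
G: 34×4/255 = 136/255 ≈ 0.533 → 1
B: 114×87/255 = 9918/255 ≈ 38.894 → 39
= RGB(149, 1, 39)


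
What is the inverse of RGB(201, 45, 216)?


Invert: (255-R, 255-G, 255-B)
R: 255-201 = 54
G: 255-45 = 210
B: 255-216 = 39
= RGB(54, 210, 39)


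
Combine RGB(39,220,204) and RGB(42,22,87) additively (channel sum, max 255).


Additive: each channel = min(255, C₁+C₂)
R: 39+42 = 81 → 81
G: 220+22 = 242 → 242
B: 204+87 = 291 → 255
= RGB(81, 242, 255)


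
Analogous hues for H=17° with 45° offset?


Base hue: 17°
Left analog: (17 - 45) mod 360 = 332°
Right analog: (17 + 45) mod 360 = 62°
Analogous hues = 332° and 62°


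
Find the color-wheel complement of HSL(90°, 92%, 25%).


Complement = opposite side of color wheel = hue + 180°
H' = (90 + 180) mod 360 = 270°
S and L unchanged.
= HSL(270°, 92%, 25%)


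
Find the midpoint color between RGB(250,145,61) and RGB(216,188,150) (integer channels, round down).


Midpoint: each channel = ⌊(C₁+C₂)/2⌋
R: ⌊(250+216)/2⌋ = 233
G: ⌊(145+188)/2⌋ = 166
B: ⌊(61+150)/2⌋ = 105
= RGB(233, 166, 105)


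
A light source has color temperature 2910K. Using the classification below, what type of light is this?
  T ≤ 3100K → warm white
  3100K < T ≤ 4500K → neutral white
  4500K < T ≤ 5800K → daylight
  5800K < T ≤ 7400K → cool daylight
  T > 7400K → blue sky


Temperature: 2910K
2910K ≤ 3100K → warm white
Classification: warm white


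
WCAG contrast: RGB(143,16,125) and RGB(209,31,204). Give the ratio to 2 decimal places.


Linearize each sRGB channel c=v/255: c/12.92 if c ≤ 0.04045 else ((c+0.055)/1.055)^2.4
L = 0.2126×R_lin + 0.7152×G_lin + 0.0722×B_lin
Color 1 (143,16,125):
  R=143: 143/255≈0.5608 > 0.04045 → ((0.5608+0.055)/1.055)^2.4 ≈ 0.27468
  G=16: 16/255≈0.0627 > 0.04045 → ((0.0627+0.055)/1.055)^2.4 ≈ 0.00518
  B=125: 125/255≈0.4902 > 0.04045 → ((0.4902+0.055)/1.055)^2.4 ≈ 0.20508
  L1 = 0.2126×0.27468 + 0.7152×0.00518 + 0.0722×0.20508 ≈ 0.07691
Color 2 (209,31,204):
  R=209: 209/255≈0.8196 > 0.04045 → ((0.8196+0.055)/1.055)^2.4 ≈ 0.63760
  G=31: 31/255≈0.1216 > 0.04045 → ((0.1216+0.055)/1.055)^2.4 ≈ 0.01370
  B=204: 204/255≈0.8000 > 0.04045 → ((0.8000+0.055)/1.055)^2.4 ≈ 0.60383
  L2 = 0.2126×0.63760 + 0.7152×0.01370 + 0.0722×0.60383 ≈ 0.18895
Lighter = 0.18895, Darker = 0.07691
Ratio = (L_lighter + 0.05) / (L_darker + 0.05)
Ratio = (0.18895 + 0.05) / (0.07691 + 0.05) = 0.23895 / 0.12691 ≈ 1.8828
Ratio ≈ 1.88:1


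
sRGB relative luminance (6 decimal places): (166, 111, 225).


Linearize each channel (sRGB transfer function): c = v/255; c_lin = c/12.92 if c ≤ 0.04045, else ((c+0.055)/1.055)^2.4
  R: 166/255 ≈ 0.650980 > 0.04045 → ((0.650980+0.055)/1.055)^2.4 ≈ 0.381326
  G: 111/255 ≈ 0.435294 > 0.04045 → ((0.435294+0.055)/1.055)^2.4 ≈ 0.158961
  B: 225/255 ≈ 0.882353 > 0.04045 → ((0.882353+0.055)/1.055)^2.4 ≈ 0.752942
R_lin = 0.381326, G_lin = 0.158961, B_lin = 0.752942
L = 0.2126×R + 0.7152×G + 0.0722×B
L = 0.2126×0.381326 + 0.7152×0.158961 + 0.0722×0.752942
L ≈ 0.249121


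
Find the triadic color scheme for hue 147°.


Triadic: equally spaced at 120° intervals
H1 = 147°
H2 = (147 + 120) mod 360 = 267°
H3 = (147 + 240) mod 360 = 27°
Triadic = 147°, 267°, 27°


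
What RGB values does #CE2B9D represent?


CE → 206 (R)
2B → 43 (G)
9D → 157 (B)
= RGB(206, 43, 157)


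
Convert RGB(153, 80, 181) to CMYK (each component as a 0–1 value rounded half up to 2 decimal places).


R'=153/255≈0.6000, G'=80/255≈0.3137, B'=181/255≈0.7098
K = 1 - max(R',G',B') = 1 - 181/255 = 74/255 = 0.29019… → 0.29
(1-R'-K)/(1-K) simplifies to (max-R)/max with max = 181:
C = (181-153)/181 = 28/181 = 0.15469… → 0.15
M = (181-80)/181 = 101/181 = 0.55801… → 0.56
Y = (181-181)/181 = 0/181 = 0 → 0.00
= CMYK(0.15, 0.56, 0.00, 0.29)


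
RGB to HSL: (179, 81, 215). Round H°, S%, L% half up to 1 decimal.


Normalize: R'=179/255≈0.7020, G'=81/255≈0.3176, B'=215/255≈0.8431
Max=215/255, Min=81/255, Δ=Max-Min=134/255
L = (Max+Min)/2 = (215+81)/510 = 296/510 = 0.58039… → L = 58.0%
L > 0.5 → S = Δ/(2-Max-Min) = 134/(510-215-81) = 134/214 = 0.62616… → S = 62.6%
(the 1/255 factors cancel in S and H, so raw channel differences can be used)
Max is B' → H = 60 × ((R-G)/Δ + 4) = 60 × ((179-81)/134 + 4)
  98/134 + 4 = 0.7313… + 4 = 4.7313…
  H = 60 × 4.7313… = 283.880…° → H = 283.9°
= HSL(283.9°, 62.6%, 58.0%)


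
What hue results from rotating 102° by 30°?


New hue = (H + rotation) mod 360
New hue = (102 + 30) mod 360
= 132 mod 360
= 132°


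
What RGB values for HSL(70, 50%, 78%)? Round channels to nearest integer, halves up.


H=70°, S=0.50, L=0.78
C = (1-|2L-1|)×S = (1-|0.56|)×0.50 = 0.22
H' = H/60 = 70/60 ≈ 1.1667; X = C×(1-|H' mod 2 - 1|) ≈ 0.1833
m = L - C/2 = 0.78 - 0.11 = 0.67
Sector ⌊H'⌋ = 1 → (R',G',B') = (≈0.1833, 0.22, 0.0)
RGB = ((R'+m)×255, (G'+m)×255, (B'+m)×255) = (217.6, 226.95, 170.85)
Round half up → RGB(218, 227, 171)


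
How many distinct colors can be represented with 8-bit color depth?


Colors = 2^bits = 2^8
= 256 colors


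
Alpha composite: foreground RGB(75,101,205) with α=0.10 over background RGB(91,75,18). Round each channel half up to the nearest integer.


C = α×F + (1-α)×B, with 1-α = 0.90
R: 0.10×75 + 0.90×91 = 7.50 + 81.90 = 89.40 → 89
G: 0.10×101 + 0.90×75 = 10.10 + 67.50 = 77.60 → 78
B: 0.10×205 + 0.90×18 = 20.50 + 16.20 = 36.70 → 37
= RGB(89, 78, 37)


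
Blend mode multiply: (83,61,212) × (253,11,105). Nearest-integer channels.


Multiply: C = A×B/255, rounded to nearest integer
R: 83×253/255 = 20999/255 ≈ 82.349 → 82
G: 61×11/255 = 671/255 ≈ 2.631 → 3
B: 212×105/255 = 22260/255 ≈ 87.294 → 87
= RGB(82, 3, 87)


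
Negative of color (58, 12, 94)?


Invert: (255-R, 255-G, 255-B)
R: 255-58 = 197
G: 255-12 = 243
B: 255-94 = 161
= RGB(197, 243, 161)


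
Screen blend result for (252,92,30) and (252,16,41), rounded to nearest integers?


Screen: C = 255 - (255-A)×(255-B)/255, rounded to nearest integer
R: 255 - (255-252)×(255-252)/255 = 255 - 9/255 ≈ 255 - 0.035 = 254.965 → 255
G: 255 - (255-92)×(255-16)/255 = 255 - 38957/255 ≈ 255 - 152.773 = 102.227 → 102
B: 255 - (255-30)×(255-41)/255 = 255 - 48150/255 ≈ 255 - 188.824 = 66.176 → 66
= RGB(255, 102, 66)


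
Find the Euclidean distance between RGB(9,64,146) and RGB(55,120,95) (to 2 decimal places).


d = √[(R₁-R₂)² + (G₁-G₂)² + (B₁-B₂)²]
d = √[(9-55)² + (64-120)² + (146-95)²]
d = √[2116 + 3136 + 2601]
d = √7853
d ≈ 88.62


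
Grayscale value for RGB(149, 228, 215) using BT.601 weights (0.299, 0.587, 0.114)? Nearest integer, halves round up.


Gray = 0.299×R + 0.587×G + 0.114×B
Gray = 0.299×149 + 0.587×228 + 0.114×215
Gray = 44.551 + 133.836 + 24.510
Gray = 202.897 → round half up → 203
Gray = 203


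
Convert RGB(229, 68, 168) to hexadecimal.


R = 229 → E5 (hex)
G = 68 → 44 (hex)
B = 168 → A8 (hex)
Hex = #E544A8


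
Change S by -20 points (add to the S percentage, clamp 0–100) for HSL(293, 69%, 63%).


Original S = 69%
Adjustment = -20 percentage points
New S = 69 + (-20) = 49
Clamp to [0, 100] → 49
= HSL(293°, 49%, 63%)


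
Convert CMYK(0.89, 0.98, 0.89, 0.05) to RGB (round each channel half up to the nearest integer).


R = 255 × (1-C) × (1-K) = 255 × 0.11 × 0.95 = 26.6475 → 27
G = 255 × (1-M) × (1-K) = 255 × 0.02 × 0.95 = 4.845 → 5
B = 255 × (1-Y) × (1-K) = 255 × 0.11 × 0.95 = 26.6475 → 27
= RGB(27, 5, 27)


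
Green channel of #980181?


Color: #980181
R = 98 = 152
G = 01 = 1
B = 81 = 129
Green = 1


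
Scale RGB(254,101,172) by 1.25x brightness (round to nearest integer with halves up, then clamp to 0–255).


Multiply each channel by 1.25, round half up, clamp to [0, 255]
R: 254×1.25 = 317.5 → round → 318 → clamp → 255
G: 101×1.25 = 126.25 → round → 126
B: 172×1.25 = 215
= RGB(255, 126, 215)


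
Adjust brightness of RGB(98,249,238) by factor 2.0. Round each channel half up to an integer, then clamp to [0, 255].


Multiply each channel by 2.0, round half up, clamp to [0, 255]
R: 98×2.0 = 196
G: 249×2.0 = 498 → clamp → 255
B: 238×2.0 = 476 → clamp → 255
= RGB(196, 255, 255)


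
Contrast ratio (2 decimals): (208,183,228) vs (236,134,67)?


Linearize each sRGB channel c=v/255: c/12.92 if c ≤ 0.04045 else ((c+0.055)/1.055)^2.4
L = 0.2126×R_lin + 0.7152×G_lin + 0.0722×B_lin
Color 1 (208,183,228):
  R=208: 208/255≈0.8157 > 0.04045 → ((0.8157+0.055)/1.055)^2.4 ≈ 0.63076
  G=183: 183/255≈0.7176 > 0.04045 → ((0.7176+0.055)/1.055)^2.4 ≈ 0.47353
  B=228: 228/255≈0.8941 > 0.04045 → ((0.8941+0.055)/1.055)^2.4 ≈ 0.77582
  L1 = 0.2126×0.63076 + 0.7152×0.47353 + 0.0722×0.77582 ≈ 0.52878
Color 2 (236,134,67):
  R=236: 236/255≈0.9255 > 0.04045 → ((0.9255+0.055)/1.055)^2.4 ≈ 0.83880
  G=134: 134/255≈0.5255 > 0.04045 → ((0.5255+0.055)/1.055)^2.4 ≈ 0.23840
  B=67: 67/255≈0.2627 > 0.04045 → ((0.2627+0.055)/1.055)^2.4 ≈ 0.05613
  L2 = 0.2126×0.83880 + 0.7152×0.23840 + 0.0722×0.05613 ≈ 0.35288
Lighter = 0.52878, Darker = 0.35288
Ratio = (L_lighter + 0.05) / (L_darker + 0.05)
Ratio = (0.52878 + 0.05) / (0.35288 + 0.05) = 0.57878 / 0.40288 ≈ 1.4366
Ratio ≈ 1.44:1


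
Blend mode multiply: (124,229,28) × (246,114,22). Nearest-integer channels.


Multiply: C = A×B/255, rounded to nearest integer
R: 124×246/255 = 30504/255 ≈ 119.624 → 120
G: 229×114/255 = 26106/255 ≈ 102.376 → 102
B: 28×22/255 = 616/255 ≈ 2.416 → 2
= RGB(120, 102, 2)


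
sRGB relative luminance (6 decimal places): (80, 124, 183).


Linearize each channel (sRGB transfer function): c = v/255; c_lin = c/12.92 if c ≤ 0.04045, else ((c+0.055)/1.055)^2.4
  R: 80/255 ≈ 0.313725 > 0.04045 → ((0.313725+0.055)/1.055)^2.4 ≈ 0.080220
  G: 124/255 ≈ 0.486275 > 0.04045 → ((0.486275+0.055)/1.055)^2.4 ≈ 0.201556
  B: 183/255 ≈ 0.717647 > 0.04045 → ((0.717647+0.055)/1.055)^2.4 ≈ 0.473531
R_lin = 0.080220, G_lin = 0.201556, B_lin = 0.473531
L = 0.2126×R + 0.7152×G + 0.0722×B
L = 0.2126×0.080220 + 0.7152×0.201556 + 0.0722×0.473531
L ≈ 0.195397


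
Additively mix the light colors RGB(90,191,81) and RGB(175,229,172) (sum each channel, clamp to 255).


Additive: each channel = min(255, C₁+C₂)
R: 90+175 = 265 → 255
G: 191+229 = 420 → 255
B: 81+172 = 253 → 253
= RGB(255, 255, 253)


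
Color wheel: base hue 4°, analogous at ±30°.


Base hue: 4°
Left analog: (4 - 30) mod 360 = 334°
Right analog: (4 + 30) mod 360 = 34°
Analogous hues = 334° and 34°


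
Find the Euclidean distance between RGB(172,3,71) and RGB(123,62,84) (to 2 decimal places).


d = √[(R₁-R₂)² + (G₁-G₂)² + (B₁-B₂)²]
d = √[(172-123)² + (3-62)² + (71-84)²]
d = √[2401 + 3481 + 169]
d = √6051
d ≈ 77.79


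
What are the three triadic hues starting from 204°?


Triadic: equally spaced at 120° intervals
H1 = 204°
H2 = (204 + 120) mod 360 = 324°
H3 = (204 + 240) mod 360 = 84°
Triadic = 204°, 324°, 84°


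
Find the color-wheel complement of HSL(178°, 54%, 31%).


Complement = opposite side of color wheel = hue + 180°
H' = (178 + 180) mod 360 = 358°
S and L unchanged.
= HSL(358°, 54%, 31%)


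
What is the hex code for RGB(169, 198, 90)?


R = 169 → A9 (hex)
G = 198 → C6 (hex)
B = 90 → 5A (hex)
Hex = #A9C65A


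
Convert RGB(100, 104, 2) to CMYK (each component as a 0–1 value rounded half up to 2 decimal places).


R'=100/255≈0.3922, G'=104/255≈0.4078, B'=2/255≈0.0078
K = 1 - max(R',G',B') = 1 - 104/255 = 151/255 = 0.59215… → 0.59
(1-R'-K)/(1-K) simplifies to (max-R)/max with max = 104:
C = (104-100)/104 = 4/104 = 0.03846… → 0.04
M = (104-104)/104 = 0/104 = 0 → 0.00
Y = (104-2)/104 = 102/104 = 0.98076… → 0.98
= CMYK(0.04, 0.00, 0.98, 0.59)


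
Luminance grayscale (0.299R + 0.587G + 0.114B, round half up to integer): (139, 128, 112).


Gray = 0.299×R + 0.587×G + 0.114×B
Gray = 0.299×139 + 0.587×128 + 0.114×112
Gray = 41.561 + 75.136 + 12.768
Gray = 129.465 → round half up → 129
Gray = 129


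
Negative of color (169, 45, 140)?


Invert: (255-R, 255-G, 255-B)
R: 255-169 = 86
G: 255-45 = 210
B: 255-140 = 115
= RGB(86, 210, 115)


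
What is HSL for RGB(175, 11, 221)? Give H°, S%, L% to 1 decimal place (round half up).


Normalize: R'=175/255≈0.6863, G'=11/255≈0.0431, B'=221/255≈0.8667
Max=221/255, Min=11/255, Δ=Max-Min=210/255
L = (Max+Min)/2 = (221+11)/510 = 232/510 = 0.45490… → L = 45.5%
L ≤ 0.5 → S = Δ/(Max+Min) = 210/(221+11) = 210/232 = 0.90517… → S = 90.5%
(the 1/255 factors cancel in S and H, so raw channel differences can be used)
Max is B' → H = 60 × ((R-G)/Δ + 4) = 60 × ((175-11)/210 + 4)
  164/210 + 4 = 0.7809… + 4 = 4.7809…
  H = 60 × 4.7809… = 286.857…° → H = 286.9°
= HSL(286.9°, 90.5%, 45.5%)


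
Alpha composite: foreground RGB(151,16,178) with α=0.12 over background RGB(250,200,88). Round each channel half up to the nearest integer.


C = α×F + (1-α)×B, with 1-α = 0.88
R: 0.12×151 + 0.88×250 = 18.12 + 220.00 = 238.12 → 238
G: 0.12×16 + 0.88×200 = 1.92 + 176.00 = 177.92 → 178
B: 0.12×178 + 0.88×88 = 21.36 + 77.44 = 98.80 → 99
= RGB(238, 178, 99)


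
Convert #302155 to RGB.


30 → 48 (R)
21 → 33 (G)
55 → 85 (B)
= RGB(48, 33, 85)


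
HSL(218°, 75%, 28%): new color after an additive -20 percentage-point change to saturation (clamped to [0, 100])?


Original S = 75%
Adjustment = -20 percentage points
New S = 75 + (-20) = 55
Clamp to [0, 100] → 55
= HSL(218°, 55%, 28%)


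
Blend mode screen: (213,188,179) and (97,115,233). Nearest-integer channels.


Screen: C = 255 - (255-A)×(255-B)/255, rounded to nearest integer
R: 255 - (255-213)×(255-97)/255 = 255 - 6636/255 ≈ 255 - 26.024 = 228.976 → 229
G: 255 - (255-188)×(255-115)/255 = 255 - 9380/255 ≈ 255 - 36.784 = 218.216 → 218
B: 255 - (255-179)×(255-233)/255 = 255 - 1672/255 ≈ 255 - 6.557 = 248.443 → 248
= RGB(229, 218, 248)


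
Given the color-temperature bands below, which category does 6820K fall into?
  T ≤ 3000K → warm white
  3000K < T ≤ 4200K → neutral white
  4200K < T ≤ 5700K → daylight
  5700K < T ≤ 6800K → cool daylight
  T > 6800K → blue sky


Temperature: 6820K
6820K > 6800K → blue sky
Classification: blue sky


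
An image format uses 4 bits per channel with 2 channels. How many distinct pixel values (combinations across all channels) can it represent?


Total bits = 4 bits/channel × 2 channels = 8 bits
Distinct pixel values = 2^8
= 256 pixel values


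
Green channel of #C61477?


Color: #C61477
R = C6 = 198
G = 14 = 20
B = 77 = 119
Green = 20


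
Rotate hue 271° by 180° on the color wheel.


New hue = (H + rotation) mod 360
New hue = (271 + 180) mod 360
= 451 mod 360
= 91°


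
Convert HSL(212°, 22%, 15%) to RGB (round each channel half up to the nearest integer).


H=212°, S=0.22, L=0.15
C = (1-|2L-1|)×S = (1-|-0.70|)×0.22 = 0.066
H' = H/60 = 212/60 ≈ 3.5333; X = C×(1-|H' mod 2 - 1|) = 0.0308
m = L - C/2 = 0.15 - 0.033 = 0.117
Sector ⌊H'⌋ = 3 → (R',G',B') = (0.0, 0.0308, 0.066)
RGB = ((R'+m)×255, (G'+m)×255, (B'+m)×255) = (29.835, 37.689, 46.665)
Round half up → RGB(30, 38, 47)


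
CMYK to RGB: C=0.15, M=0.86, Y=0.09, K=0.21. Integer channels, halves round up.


R = 255 × (1-C) × (1-K) = 255 × 0.85 × 0.79 = 171.2325 → 171
G = 255 × (1-M) × (1-K) = 255 × 0.14 × 0.79 = 28.203 → 28
B = 255 × (1-Y) × (1-K) = 255 × 0.91 × 0.79 = 183.3195 → 183
= RGB(171, 28, 183)


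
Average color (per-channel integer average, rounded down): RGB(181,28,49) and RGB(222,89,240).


Midpoint: each channel = ⌊(C₁+C₂)/2⌋
R: ⌊(181+222)/2⌋ = 201
G: ⌊(28+89)/2⌋ = 58
B: ⌊(49+240)/2⌋ = 144
= RGB(201, 58, 144)


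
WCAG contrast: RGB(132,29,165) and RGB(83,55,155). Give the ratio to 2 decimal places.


Linearize each sRGB channel c=v/255: c/12.92 if c ≤ 0.04045 else ((c+0.055)/1.055)^2.4
L = 0.2126×R_lin + 0.7152×G_lin + 0.0722×B_lin
Color 1 (132,29,165):
  R=132: 132/255≈0.5176 > 0.04045 → ((0.5176+0.055)/1.055)^2.4 ≈ 0.23074
  G=29: 29/255≈0.1137 > 0.04045 → ((0.1137+0.055)/1.055)^2.4 ≈ 0.01229
  B=165: 165/255≈0.6471 > 0.04045 → ((0.6471+0.055)/1.055)^2.4 ≈ 0.37626
  L1 = 0.2126×0.23074 + 0.7152×0.01229 + 0.0722×0.37626 ≈ 0.08501
Color 2 (83,55,155):
  R=83: 83/255≈0.3255 > 0.04045 → ((0.3255+0.055)/1.055)^2.4 ≈ 0.08650
  G=55: 55/255≈0.2157 > 0.04045 → ((0.2157+0.055)/1.055)^2.4 ≈ 0.03820
  B=155: 155/255≈0.6078 > 0.04045 → ((0.6078+0.055)/1.055)^2.4 ≈ 0.32778
  L2 = 0.2126×0.08650 + 0.7152×0.03820 + 0.0722×0.32778 ≈ 0.06938
Lighter = 0.08501, Darker = 0.06938
Ratio = (L_lighter + 0.05) / (L_darker + 0.05)
Ratio = (0.08501 + 0.05) / (0.06938 + 0.05) = 0.13501 / 0.11938 ≈ 1.1309
Ratio ≈ 1.13:1


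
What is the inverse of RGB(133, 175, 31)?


Invert: (255-R, 255-G, 255-B)
R: 255-133 = 122
G: 255-175 = 80
B: 255-31 = 224
= RGB(122, 80, 224)


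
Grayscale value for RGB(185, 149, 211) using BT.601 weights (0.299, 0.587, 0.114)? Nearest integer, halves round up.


Gray = 0.299×R + 0.587×G + 0.114×B
Gray = 0.299×185 + 0.587×149 + 0.114×211
Gray = 55.315 + 87.463 + 24.054
Gray = 166.832 → round half up → 167
Gray = 167
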